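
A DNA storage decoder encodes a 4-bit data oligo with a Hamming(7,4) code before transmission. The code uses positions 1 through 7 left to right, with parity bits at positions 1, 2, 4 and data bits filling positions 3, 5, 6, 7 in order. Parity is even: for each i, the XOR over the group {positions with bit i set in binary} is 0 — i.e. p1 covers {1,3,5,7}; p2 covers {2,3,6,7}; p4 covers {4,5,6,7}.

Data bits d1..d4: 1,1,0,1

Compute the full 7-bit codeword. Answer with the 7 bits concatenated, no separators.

Place data at non-parity positions: p1 p2 1 p4 1 0 1
p1 (pos 1,3,5,7): XOR of data positions = 1⊕1⊕1 = 1
p2 (pos 2,3,6,7): XOR of data positions = 1⊕0⊕1 = 0
p4 (pos 4,5,6,7): XOR of data positions = 1⊕0⊕1 = 0
Codeword: 1010101

1010101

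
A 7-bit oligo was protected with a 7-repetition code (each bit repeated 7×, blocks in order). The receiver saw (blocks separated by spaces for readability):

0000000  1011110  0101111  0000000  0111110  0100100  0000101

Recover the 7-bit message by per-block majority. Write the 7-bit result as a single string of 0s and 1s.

Block 1 (0000000): 0 ones → 0
Block 2 (1011110): 5 ones → 1
Block 3 (0101111): 5 ones → 1
Block 4 (0000000): 0 ones → 0
Block 5 (0111110): 5 ones → 1
Block 6 (0100100): 2 ones → 0
Block 7 (0000101): 2 ones → 0

0110100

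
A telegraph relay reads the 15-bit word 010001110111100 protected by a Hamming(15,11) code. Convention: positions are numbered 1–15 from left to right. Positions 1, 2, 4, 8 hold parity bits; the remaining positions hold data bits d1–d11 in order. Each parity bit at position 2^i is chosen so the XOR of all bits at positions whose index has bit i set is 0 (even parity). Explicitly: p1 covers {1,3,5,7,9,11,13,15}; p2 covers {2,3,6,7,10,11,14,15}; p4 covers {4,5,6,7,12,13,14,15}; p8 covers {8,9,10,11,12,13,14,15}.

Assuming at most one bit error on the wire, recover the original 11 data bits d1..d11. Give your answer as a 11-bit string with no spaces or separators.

s1 (pos 1,3,5,7,9,11,13,15): 0⊕0⊕0⊕1⊕0⊕1⊕1⊕0 = 1
s2 (pos 2,3,6,7,10,11,14,15): 1⊕0⊕1⊕1⊕1⊕1⊕0⊕0 = 1
s4 (pos 4,5,6,7,12,13,14,15): 0⊕0⊕1⊕1⊕1⊕1⊕0⊕0 = 0
s8 (pos 8,9,10,11,12,13,14,15): 1⊕0⊕1⊕1⊕1⊕1⊕0⊕0 = 1
Syndrome s8…s1 = 1011 → error at position 11.
Flip position 11: 010001110111100 → 010001110101100
Read data bits from positions 3,5,6,7,9,10,11,12,13,14,15: 00110101100

00110101100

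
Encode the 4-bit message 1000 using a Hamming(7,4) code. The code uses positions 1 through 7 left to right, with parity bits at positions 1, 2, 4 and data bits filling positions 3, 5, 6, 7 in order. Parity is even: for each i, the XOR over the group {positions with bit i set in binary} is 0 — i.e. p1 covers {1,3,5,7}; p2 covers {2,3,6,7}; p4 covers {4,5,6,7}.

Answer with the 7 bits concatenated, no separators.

Place data at non-parity positions: p1 p2 1 p4 0 0 0
p1 (pos 1,3,5,7): XOR of data positions = 1⊕0⊕0 = 1
p2 (pos 2,3,6,7): XOR of data positions = 1⊕0⊕0 = 1
p4 (pos 4,5,6,7): XOR of data positions = 0⊕0⊕0 = 0
Codeword: 1110000

1110000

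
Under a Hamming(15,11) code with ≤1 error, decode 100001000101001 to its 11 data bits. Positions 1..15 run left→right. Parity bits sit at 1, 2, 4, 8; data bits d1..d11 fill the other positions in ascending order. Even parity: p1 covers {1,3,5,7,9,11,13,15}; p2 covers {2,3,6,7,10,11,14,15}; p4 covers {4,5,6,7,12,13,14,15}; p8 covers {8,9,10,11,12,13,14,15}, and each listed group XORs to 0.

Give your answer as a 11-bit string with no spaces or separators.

s1 (pos 1,3,5,7,9,11,13,15): 1⊕0⊕0⊕0⊕0⊕0⊕0⊕1 = 0
s2 (pos 2,3,6,7,10,11,14,15): 0⊕0⊕1⊕0⊕1⊕0⊕0⊕1 = 1
s4 (pos 4,5,6,7,12,13,14,15): 0⊕0⊕1⊕0⊕1⊕0⊕0⊕1 = 1
s8 (pos 8,9,10,11,12,13,14,15): 0⊕0⊕1⊕0⊕1⊕0⊕0⊕1 = 1
Syndrome s8…s1 = 1110 → error at position 14.
Flip position 14: 100001000101001 → 100001000101011
Read data bits from positions 3,5,6,7,9,10,11,12,13,14,15: 00100101011

00100101011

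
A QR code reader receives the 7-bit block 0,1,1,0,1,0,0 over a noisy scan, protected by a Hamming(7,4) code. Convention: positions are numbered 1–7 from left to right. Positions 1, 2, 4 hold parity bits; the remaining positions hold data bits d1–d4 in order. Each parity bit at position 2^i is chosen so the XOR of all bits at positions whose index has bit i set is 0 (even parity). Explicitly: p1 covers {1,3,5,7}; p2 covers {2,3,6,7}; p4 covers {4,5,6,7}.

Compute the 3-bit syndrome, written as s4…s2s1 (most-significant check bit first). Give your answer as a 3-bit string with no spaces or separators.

s1 (pos 1,3,5,7): 0⊕1⊕1⊕0 = 0
s2 (pos 2,3,6,7): 1⊕1⊕0⊕0 = 0
s4 (pos 4,5,6,7): 0⊕1⊕0⊕0 = 1
Syndrome s4…s1 = 100 → error at position 4.

100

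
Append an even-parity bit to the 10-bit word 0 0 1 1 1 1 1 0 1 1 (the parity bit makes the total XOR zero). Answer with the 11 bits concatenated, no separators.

00111110111

XOR of the 10 data bits: 0⊕0⊕1⊕1⊕1⊕1⊕1⊕0⊕1⊕1 = 1
Parity bit = 1 (so all 11 bits XOR to 0).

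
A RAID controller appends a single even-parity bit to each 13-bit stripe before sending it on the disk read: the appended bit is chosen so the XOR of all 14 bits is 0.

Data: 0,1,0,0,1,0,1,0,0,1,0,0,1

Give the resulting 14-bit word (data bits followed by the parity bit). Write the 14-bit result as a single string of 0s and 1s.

01001010010011

XOR of the 13 data bits: 0⊕1⊕0⊕0⊕1⊕0⊕1⊕0⊕0⊕1⊕0⊕0⊕1 = 1
Parity bit = 1 (so all 14 bits XOR to 0).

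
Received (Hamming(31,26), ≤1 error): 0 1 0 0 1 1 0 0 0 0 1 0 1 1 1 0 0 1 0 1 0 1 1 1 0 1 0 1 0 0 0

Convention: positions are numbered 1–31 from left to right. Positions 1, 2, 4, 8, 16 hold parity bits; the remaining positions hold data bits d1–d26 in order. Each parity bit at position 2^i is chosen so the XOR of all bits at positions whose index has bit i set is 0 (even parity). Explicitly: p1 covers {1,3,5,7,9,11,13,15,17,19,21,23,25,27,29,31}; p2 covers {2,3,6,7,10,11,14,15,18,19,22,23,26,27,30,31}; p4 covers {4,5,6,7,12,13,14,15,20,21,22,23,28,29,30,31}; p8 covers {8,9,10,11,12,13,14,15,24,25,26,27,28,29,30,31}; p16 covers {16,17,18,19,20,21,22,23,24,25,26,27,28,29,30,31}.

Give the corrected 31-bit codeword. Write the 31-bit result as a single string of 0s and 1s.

0100110000101110010101110101001

s1 (pos 1,3,5,7,9,11,13,15,17,19,21,23,25,27,29,31): 0⊕0⊕1⊕0⊕0⊕1⊕1⊕1⊕0⊕0⊕0⊕1⊕0⊕0⊕0⊕0 = 1
s2 (pos 2,3,6,7,10,11,14,15,18,19,22,23,26,27,30,31): 1⊕0⊕1⊕0⊕0⊕1⊕1⊕1⊕1⊕0⊕1⊕1⊕1⊕0⊕0⊕0 = 1
s4 (pos 4,5,6,7,12,13,14,15,20,21,22,23,28,29,30,31): 0⊕1⊕1⊕0⊕0⊕1⊕1⊕1⊕1⊕0⊕1⊕1⊕1⊕0⊕0⊕0 = 1
s8 (pos 8,9,10,11,12,13,14,15,24,25,26,27,28,29,30,31): 0⊕0⊕0⊕1⊕0⊕1⊕1⊕1⊕1⊕0⊕1⊕0⊕1⊕0⊕0⊕0 = 1
s16 (pos 16,17,18,19,20,21,22,23,24,25,26,27,28,29,30,31): 0⊕0⊕1⊕0⊕1⊕0⊕1⊕1⊕1⊕0⊕1⊕0⊕1⊕0⊕0⊕0 = 1
Syndrome s16…s1 = 11111 → error at position 31.
Flip position 31: 0100110000101110010101110101000 → 0100110000101110010101110101001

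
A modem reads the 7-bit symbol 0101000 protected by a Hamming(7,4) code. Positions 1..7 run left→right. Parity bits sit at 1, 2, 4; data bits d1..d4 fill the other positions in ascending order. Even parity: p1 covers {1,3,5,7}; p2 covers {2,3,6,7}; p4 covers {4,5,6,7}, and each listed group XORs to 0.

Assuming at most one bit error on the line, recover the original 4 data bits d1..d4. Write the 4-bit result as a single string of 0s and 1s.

s1 (pos 1,3,5,7): 0⊕0⊕0⊕0 = 0
s2 (pos 2,3,6,7): 1⊕0⊕0⊕0 = 1
s4 (pos 4,5,6,7): 1⊕0⊕0⊕0 = 1
Syndrome s4…s1 = 110 → error at position 6.
Flip position 6: 0101000 → 0101010
Read data bits from positions 3,5,6,7: 0010

0010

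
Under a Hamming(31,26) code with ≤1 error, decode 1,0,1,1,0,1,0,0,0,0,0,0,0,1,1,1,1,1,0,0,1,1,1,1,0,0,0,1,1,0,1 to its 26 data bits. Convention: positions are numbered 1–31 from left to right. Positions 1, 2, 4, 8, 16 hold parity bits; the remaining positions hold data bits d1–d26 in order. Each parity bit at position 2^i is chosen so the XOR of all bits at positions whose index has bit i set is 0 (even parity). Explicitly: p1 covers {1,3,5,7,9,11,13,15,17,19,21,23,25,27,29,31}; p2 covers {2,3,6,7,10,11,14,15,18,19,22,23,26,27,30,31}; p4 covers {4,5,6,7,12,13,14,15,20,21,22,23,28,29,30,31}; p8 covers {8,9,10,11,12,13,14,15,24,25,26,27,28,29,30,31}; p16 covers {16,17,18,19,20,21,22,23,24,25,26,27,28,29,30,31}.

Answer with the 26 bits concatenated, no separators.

s1 (pos 1,3,5,7,9,11,13,15,17,19,21,23,25,27,29,31): 1⊕1⊕0⊕0⊕0⊕0⊕0⊕1⊕1⊕0⊕1⊕1⊕0⊕0⊕1⊕1 = 0
s2 (pos 2,3,6,7,10,11,14,15,18,19,22,23,26,27,30,31): 0⊕1⊕1⊕0⊕0⊕0⊕1⊕1⊕1⊕0⊕1⊕1⊕0⊕0⊕0⊕1 = 0
s4 (pos 4,5,6,7,12,13,14,15,20,21,22,23,28,29,30,31): 1⊕0⊕1⊕0⊕0⊕0⊕1⊕1⊕0⊕1⊕1⊕1⊕1⊕1⊕0⊕1 = 0
s8 (pos 8,9,10,11,12,13,14,15,24,25,26,27,28,29,30,31): 0⊕0⊕0⊕0⊕0⊕0⊕1⊕1⊕1⊕0⊕0⊕0⊕1⊕1⊕0⊕1 = 0
s16 (pos 16,17,18,19,20,21,22,23,24,25,26,27,28,29,30,31): 1⊕1⊕1⊕0⊕0⊕1⊕1⊕1⊕1⊕0⊕0⊕0⊕1⊕1⊕0⊕1 = 0
Syndrome s16…s1 = 00000 → no error.
Read data bits from positions 3,5,6,7,9,10,11,12,13,14,15,17,18,19,20,21,22,23,24,25,26,27,28,29,30,31: 10100000011110011110001101

10100000011110011110001101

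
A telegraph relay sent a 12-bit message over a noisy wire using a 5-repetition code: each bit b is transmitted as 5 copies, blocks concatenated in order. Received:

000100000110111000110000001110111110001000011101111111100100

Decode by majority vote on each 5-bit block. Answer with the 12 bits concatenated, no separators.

Block 1 (00010): 1 one → 0
Block 2 (00001): 1 one → 0
Block 3 (10111): 4 ones → 1
Block 4 (00011): 2 ones → 0
Block 5 (00000): 0 ones → 0
Block 6 (01110): 3 ones → 1
Block 7 (11111): 5 ones → 1
Block 8 (00010): 1 one → 0
Block 9 (00011): 2 ones → 0
Block 10 (10111): 4 ones → 1
Block 11 (11111): 5 ones → 1
Block 12 (00100): 1 one → 0

001001100110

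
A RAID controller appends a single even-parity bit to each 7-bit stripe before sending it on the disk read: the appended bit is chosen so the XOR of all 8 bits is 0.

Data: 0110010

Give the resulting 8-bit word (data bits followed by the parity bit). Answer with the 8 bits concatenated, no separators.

01100101

XOR of the 7 data bits: 0⊕1⊕1⊕0⊕0⊕1⊕0 = 1
Parity bit = 1 (so all 8 bits XOR to 0).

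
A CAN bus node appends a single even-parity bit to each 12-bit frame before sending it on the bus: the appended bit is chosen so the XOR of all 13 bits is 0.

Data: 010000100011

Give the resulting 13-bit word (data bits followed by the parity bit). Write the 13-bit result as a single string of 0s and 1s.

0100001000110

XOR of the 12 data bits: 0⊕1⊕0⊕0⊕0⊕0⊕1⊕0⊕0⊕0⊕1⊕1 = 0
Parity bit = 0 (so all 13 bits XOR to 0).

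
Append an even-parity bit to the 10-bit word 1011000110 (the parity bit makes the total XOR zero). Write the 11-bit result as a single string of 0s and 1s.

10110001101

XOR of the 10 data bits: 1⊕0⊕1⊕1⊕0⊕0⊕0⊕1⊕1⊕0 = 1
Parity bit = 1 (so all 11 bits XOR to 0).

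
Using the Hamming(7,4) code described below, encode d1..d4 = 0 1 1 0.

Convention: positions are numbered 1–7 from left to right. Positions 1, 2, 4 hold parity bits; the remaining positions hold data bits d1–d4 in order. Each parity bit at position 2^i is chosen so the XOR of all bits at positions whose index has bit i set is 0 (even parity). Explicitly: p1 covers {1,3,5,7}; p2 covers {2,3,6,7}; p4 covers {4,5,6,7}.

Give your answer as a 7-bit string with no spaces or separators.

1100110

Place data at non-parity positions: p1 p2 0 p4 1 1 0
p1 (pos 1,3,5,7): XOR of data positions = 0⊕1⊕0 = 1
p2 (pos 2,3,6,7): XOR of data positions = 0⊕1⊕0 = 1
p4 (pos 4,5,6,7): XOR of data positions = 1⊕1⊕0 = 0
Codeword: 1100110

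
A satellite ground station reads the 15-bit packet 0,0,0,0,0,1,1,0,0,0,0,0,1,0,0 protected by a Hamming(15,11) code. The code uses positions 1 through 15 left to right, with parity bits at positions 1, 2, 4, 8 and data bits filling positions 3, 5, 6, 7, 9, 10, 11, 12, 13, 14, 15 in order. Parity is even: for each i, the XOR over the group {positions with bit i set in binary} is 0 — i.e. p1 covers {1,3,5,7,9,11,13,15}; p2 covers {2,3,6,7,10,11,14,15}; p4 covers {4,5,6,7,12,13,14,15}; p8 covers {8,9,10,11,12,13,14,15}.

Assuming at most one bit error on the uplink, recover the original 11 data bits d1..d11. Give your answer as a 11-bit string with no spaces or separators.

s1 (pos 1,3,5,7,9,11,13,15): 0⊕0⊕0⊕1⊕0⊕0⊕1⊕0 = 0
s2 (pos 2,3,6,7,10,11,14,15): 0⊕0⊕1⊕1⊕0⊕0⊕0⊕0 = 0
s4 (pos 4,5,6,7,12,13,14,15): 0⊕0⊕1⊕1⊕0⊕1⊕0⊕0 = 1
s8 (pos 8,9,10,11,12,13,14,15): 0⊕0⊕0⊕0⊕0⊕1⊕0⊕0 = 1
Syndrome s8…s1 = 1100 → error at position 12.
Flip position 12: 000001100000100 → 000001100001100
Read data bits from positions 3,5,6,7,9,10,11,12,13,14,15: 00110001100

00110001100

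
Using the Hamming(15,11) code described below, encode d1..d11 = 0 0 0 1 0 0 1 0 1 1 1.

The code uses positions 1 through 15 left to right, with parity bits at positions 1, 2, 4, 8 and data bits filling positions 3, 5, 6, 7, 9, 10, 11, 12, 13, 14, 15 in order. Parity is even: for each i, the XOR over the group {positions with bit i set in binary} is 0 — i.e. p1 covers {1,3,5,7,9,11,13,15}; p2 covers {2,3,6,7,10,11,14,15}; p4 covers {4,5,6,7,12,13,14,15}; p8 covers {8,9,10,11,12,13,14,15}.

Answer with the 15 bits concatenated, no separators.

000000100010111

Place data at non-parity positions: p1 p2 0 p4 0 0 1 p8 0 0 1 0 1 1 1
p1 (pos 1,3,5,7,9,11,13,15): XOR of data positions = 0⊕0⊕1⊕0⊕1⊕1⊕1 = 0
p2 (pos 2,3,6,7,10,11,14,15): XOR of data positions = 0⊕0⊕1⊕0⊕1⊕1⊕1 = 0
p4 (pos 4,5,6,7,12,13,14,15): XOR of data positions = 0⊕0⊕1⊕0⊕1⊕1⊕1 = 0
p8 (pos 8,9,10,11,12,13,14,15): XOR of data positions = 0⊕0⊕1⊕0⊕1⊕1⊕1 = 0
Codeword: 000000100010111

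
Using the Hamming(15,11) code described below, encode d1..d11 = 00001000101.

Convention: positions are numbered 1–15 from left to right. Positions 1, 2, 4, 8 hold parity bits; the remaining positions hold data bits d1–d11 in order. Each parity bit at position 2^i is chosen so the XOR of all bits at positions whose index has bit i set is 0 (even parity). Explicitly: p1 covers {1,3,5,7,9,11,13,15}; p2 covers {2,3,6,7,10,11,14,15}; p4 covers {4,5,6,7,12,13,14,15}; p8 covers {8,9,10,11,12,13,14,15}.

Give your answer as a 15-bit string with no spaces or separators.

Place data at non-parity positions: p1 p2 0 p4 0 0 0 p8 1 0 0 0 1 0 1
p1 (pos 1,3,5,7,9,11,13,15): XOR of data positions = 0⊕0⊕0⊕1⊕0⊕1⊕1 = 1
p2 (pos 2,3,6,7,10,11,14,15): XOR of data positions = 0⊕0⊕0⊕0⊕0⊕0⊕1 = 1
p4 (pos 4,5,6,7,12,13,14,15): XOR of data positions = 0⊕0⊕0⊕0⊕1⊕0⊕1 = 0
p8 (pos 8,9,10,11,12,13,14,15): XOR of data positions = 1⊕0⊕0⊕0⊕1⊕0⊕1 = 1
Codeword: 110000011000101

110000011000101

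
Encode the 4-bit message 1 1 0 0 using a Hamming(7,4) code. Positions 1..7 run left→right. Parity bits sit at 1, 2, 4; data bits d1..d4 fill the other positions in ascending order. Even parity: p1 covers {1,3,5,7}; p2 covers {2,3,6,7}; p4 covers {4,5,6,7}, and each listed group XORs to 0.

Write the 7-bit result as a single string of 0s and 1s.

Place data at non-parity positions: p1 p2 1 p4 1 0 0
p1 (pos 1,3,5,7): XOR of data positions = 1⊕1⊕0 = 0
p2 (pos 2,3,6,7): XOR of data positions = 1⊕0⊕0 = 1
p4 (pos 4,5,6,7): XOR of data positions = 1⊕0⊕0 = 1
Codeword: 0111100

0111100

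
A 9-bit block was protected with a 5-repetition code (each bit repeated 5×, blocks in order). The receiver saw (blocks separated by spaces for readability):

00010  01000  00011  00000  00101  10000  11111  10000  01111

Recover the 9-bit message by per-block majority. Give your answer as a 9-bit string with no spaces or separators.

Block 1 (00010): 1 one → 0
Block 2 (01000): 1 one → 0
Block 3 (00011): 2 ones → 0
Block 4 (00000): 0 ones → 0
Block 5 (00101): 2 ones → 0
Block 6 (10000): 1 one → 0
Block 7 (11111): 5 ones → 1
Block 8 (10000): 1 one → 0
Block 9 (01111): 4 ones → 1

000000101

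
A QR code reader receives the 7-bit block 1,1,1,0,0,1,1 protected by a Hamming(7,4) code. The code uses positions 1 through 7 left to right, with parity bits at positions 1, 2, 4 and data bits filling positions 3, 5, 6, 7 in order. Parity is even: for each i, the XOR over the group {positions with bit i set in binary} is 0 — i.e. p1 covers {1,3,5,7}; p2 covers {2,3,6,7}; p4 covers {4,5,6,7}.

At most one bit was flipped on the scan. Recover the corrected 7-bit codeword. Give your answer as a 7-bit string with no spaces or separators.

s1 (pos 1,3,5,7): 1⊕1⊕0⊕1 = 1
s2 (pos 2,3,6,7): 1⊕1⊕1⊕1 = 0
s4 (pos 4,5,6,7): 0⊕0⊕1⊕1 = 0
Syndrome s4…s1 = 001 → error at position 1.
Flip position 1: 1110011 → 0110011

0110011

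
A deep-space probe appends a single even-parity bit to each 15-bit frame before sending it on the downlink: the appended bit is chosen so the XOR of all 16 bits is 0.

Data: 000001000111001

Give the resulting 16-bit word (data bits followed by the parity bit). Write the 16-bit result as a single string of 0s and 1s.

XOR of the 15 data bits: 0⊕0⊕0⊕0⊕0⊕1⊕0⊕0⊕0⊕1⊕1⊕1⊕0⊕0⊕1 = 1
Parity bit = 1 (so all 16 bits XOR to 0).

0000010001110011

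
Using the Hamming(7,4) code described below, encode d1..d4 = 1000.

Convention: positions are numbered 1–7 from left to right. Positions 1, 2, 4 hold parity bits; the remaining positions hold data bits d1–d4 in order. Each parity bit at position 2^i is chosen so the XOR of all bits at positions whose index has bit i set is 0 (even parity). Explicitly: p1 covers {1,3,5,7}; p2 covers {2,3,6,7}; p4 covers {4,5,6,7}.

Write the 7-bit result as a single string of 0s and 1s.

1110000

Place data at non-parity positions: p1 p2 1 p4 0 0 0
p1 (pos 1,3,5,7): XOR of data positions = 1⊕0⊕0 = 1
p2 (pos 2,3,6,7): XOR of data positions = 1⊕0⊕0 = 1
p4 (pos 4,5,6,7): XOR of data positions = 0⊕0⊕0 = 0
Codeword: 1110000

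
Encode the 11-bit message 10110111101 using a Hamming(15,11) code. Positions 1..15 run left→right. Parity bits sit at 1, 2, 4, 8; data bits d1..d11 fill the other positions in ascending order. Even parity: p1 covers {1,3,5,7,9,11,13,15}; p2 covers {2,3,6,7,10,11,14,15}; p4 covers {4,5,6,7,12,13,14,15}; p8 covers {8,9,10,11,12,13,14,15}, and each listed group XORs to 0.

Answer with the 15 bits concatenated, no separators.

101101110111101

Place data at non-parity positions: p1 p2 1 p4 0 1 1 p8 0 1 1 1 1 0 1
p1 (pos 1,3,5,7,9,11,13,15): XOR of data positions = 1⊕0⊕1⊕0⊕1⊕1⊕1 = 1
p2 (pos 2,3,6,7,10,11,14,15): XOR of data positions = 1⊕1⊕1⊕1⊕1⊕0⊕1 = 0
p4 (pos 4,5,6,7,12,13,14,15): XOR of data positions = 0⊕1⊕1⊕1⊕1⊕0⊕1 = 1
p8 (pos 8,9,10,11,12,13,14,15): XOR of data positions = 0⊕1⊕1⊕1⊕1⊕0⊕1 = 1
Codeword: 101101110111101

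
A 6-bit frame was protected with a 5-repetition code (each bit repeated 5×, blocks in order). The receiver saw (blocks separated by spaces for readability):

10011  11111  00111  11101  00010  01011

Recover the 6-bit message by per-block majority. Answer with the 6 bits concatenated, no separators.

111101

Block 1 (10011): 3 ones → 1
Block 2 (11111): 5 ones → 1
Block 3 (00111): 3 ones → 1
Block 4 (11101): 4 ones → 1
Block 5 (00010): 1 one → 0
Block 6 (01011): 3 ones → 1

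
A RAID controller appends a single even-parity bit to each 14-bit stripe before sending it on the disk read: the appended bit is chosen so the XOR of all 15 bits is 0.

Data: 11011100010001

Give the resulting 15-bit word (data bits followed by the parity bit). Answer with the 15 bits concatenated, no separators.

XOR of the 14 data bits: 1⊕1⊕0⊕1⊕1⊕1⊕0⊕0⊕0⊕1⊕0⊕0⊕0⊕1 = 1
Parity bit = 1 (so all 15 bits XOR to 0).

110111000100011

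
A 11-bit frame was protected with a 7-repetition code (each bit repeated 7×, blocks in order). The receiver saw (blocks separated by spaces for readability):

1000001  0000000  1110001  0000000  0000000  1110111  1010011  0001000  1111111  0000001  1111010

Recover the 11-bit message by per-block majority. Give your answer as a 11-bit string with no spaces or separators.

00100110101

Block 1 (1000001): 2 ones → 0
Block 2 (0000000): 0 ones → 0
Block 3 (1110001): 4 ones → 1
Block 4 (0000000): 0 ones → 0
Block 5 (0000000): 0 ones → 0
Block 6 (1110111): 6 ones → 1
Block 7 (1010011): 4 ones → 1
Block 8 (0001000): 1 one → 0
Block 9 (1111111): 7 ones → 1
Block 10 (0000001): 1 one → 0
Block 11 (1111010): 5 ones → 1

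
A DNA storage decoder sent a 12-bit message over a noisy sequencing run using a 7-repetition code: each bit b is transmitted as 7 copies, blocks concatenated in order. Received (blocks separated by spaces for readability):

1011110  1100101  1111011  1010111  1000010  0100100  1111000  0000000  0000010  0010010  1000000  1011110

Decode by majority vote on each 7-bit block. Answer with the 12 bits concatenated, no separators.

Block 1 (1011110): 5 ones → 1
Block 2 (1100101): 4 ones → 1
Block 3 (1111011): 6 ones → 1
Block 4 (1010111): 5 ones → 1
Block 5 (1000010): 2 ones → 0
Block 6 (0100100): 2 ones → 0
Block 7 (1111000): 4 ones → 1
Block 8 (0000000): 0 ones → 0
Block 9 (0000010): 1 one → 0
Block 10 (0010010): 2 ones → 0
Block 11 (1000000): 1 one → 0
Block 12 (1011110): 5 ones → 1

111100100001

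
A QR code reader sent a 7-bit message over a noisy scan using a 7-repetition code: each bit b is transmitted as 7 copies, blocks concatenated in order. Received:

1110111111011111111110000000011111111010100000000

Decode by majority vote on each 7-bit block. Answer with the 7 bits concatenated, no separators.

Block 1 (1110111): 6 ones → 1
Block 2 (1110111): 6 ones → 1
Block 3 (1111111): 7 ones → 1
Block 4 (0000000): 0 ones → 0
Block 5 (0111111): 6 ones → 1
Block 6 (1101010): 4 ones → 1
Block 7 (0000000): 0 ones → 0

1110110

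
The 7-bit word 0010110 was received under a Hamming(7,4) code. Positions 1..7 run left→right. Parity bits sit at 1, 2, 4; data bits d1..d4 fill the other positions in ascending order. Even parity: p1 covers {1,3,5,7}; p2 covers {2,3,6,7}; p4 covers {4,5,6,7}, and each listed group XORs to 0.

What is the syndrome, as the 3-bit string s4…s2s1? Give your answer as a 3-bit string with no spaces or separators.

000

s1 (pos 1,3,5,7): 0⊕1⊕1⊕0 = 0
s2 (pos 2,3,6,7): 0⊕1⊕1⊕0 = 0
s4 (pos 4,5,6,7): 0⊕1⊕1⊕0 = 0
Syndrome s4…s1 = 000 → no error.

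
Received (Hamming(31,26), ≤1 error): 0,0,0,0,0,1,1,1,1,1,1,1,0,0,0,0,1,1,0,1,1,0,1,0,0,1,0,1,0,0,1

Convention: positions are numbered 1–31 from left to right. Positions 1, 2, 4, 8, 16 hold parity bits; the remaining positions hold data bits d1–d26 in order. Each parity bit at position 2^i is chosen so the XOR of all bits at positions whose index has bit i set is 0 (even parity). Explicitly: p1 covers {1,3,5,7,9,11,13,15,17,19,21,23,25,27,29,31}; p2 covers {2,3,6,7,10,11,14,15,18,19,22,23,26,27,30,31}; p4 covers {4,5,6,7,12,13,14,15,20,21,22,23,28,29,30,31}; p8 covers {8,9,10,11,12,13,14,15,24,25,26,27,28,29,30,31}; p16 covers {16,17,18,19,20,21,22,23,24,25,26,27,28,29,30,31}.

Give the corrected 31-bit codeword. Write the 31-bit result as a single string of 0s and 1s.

1000011111110000110110100101001

s1 (pos 1,3,5,7,9,11,13,15,17,19,21,23,25,27,29,31): 0⊕0⊕0⊕1⊕1⊕1⊕0⊕0⊕1⊕0⊕1⊕1⊕0⊕0⊕0⊕1 = 1
s2 (pos 2,3,6,7,10,11,14,15,18,19,22,23,26,27,30,31): 0⊕0⊕1⊕1⊕1⊕1⊕0⊕0⊕1⊕0⊕0⊕1⊕1⊕0⊕0⊕1 = 0
s4 (pos 4,5,6,7,12,13,14,15,20,21,22,23,28,29,30,31): 0⊕0⊕1⊕1⊕1⊕0⊕0⊕0⊕1⊕1⊕0⊕1⊕1⊕0⊕0⊕1 = 0
s8 (pos 8,9,10,11,12,13,14,15,24,25,26,27,28,29,30,31): 1⊕1⊕1⊕1⊕1⊕0⊕0⊕0⊕0⊕0⊕1⊕0⊕1⊕0⊕0⊕1 = 0
s16 (pos 16,17,18,19,20,21,22,23,24,25,26,27,28,29,30,31): 0⊕1⊕1⊕0⊕1⊕1⊕0⊕1⊕0⊕0⊕1⊕0⊕1⊕0⊕0⊕1 = 0
Syndrome s16…s1 = 00001 → error at position 1.
Flip position 1: 0000011111110000110110100101001 → 1000011111110000110110100101001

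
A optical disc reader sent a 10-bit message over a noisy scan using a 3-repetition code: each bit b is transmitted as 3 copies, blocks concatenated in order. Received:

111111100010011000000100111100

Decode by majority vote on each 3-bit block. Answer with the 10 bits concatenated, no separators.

Block 1 (111): 3 ones → 1
Block 2 (111): 3 ones → 1
Block 3 (100): 1 one → 0
Block 4 (010): 1 one → 0
Block 5 (011): 2 ones → 1
Block 6 (000): 0 ones → 0
Block 7 (000): 0 ones → 0
Block 8 (100): 1 one → 0
Block 9 (111): 3 ones → 1
Block 10 (100): 1 one → 0

1100100010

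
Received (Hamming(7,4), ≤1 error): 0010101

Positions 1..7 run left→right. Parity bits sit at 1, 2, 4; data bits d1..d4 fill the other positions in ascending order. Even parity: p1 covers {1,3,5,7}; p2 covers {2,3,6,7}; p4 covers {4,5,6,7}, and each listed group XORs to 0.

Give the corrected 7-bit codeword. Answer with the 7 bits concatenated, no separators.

1010101

s1 (pos 1,3,5,7): 0⊕1⊕1⊕1 = 1
s2 (pos 2,3,6,7): 0⊕1⊕0⊕1 = 0
s4 (pos 4,5,6,7): 0⊕1⊕0⊕1 = 0
Syndrome s4…s1 = 001 → error at position 1.
Flip position 1: 0010101 → 1010101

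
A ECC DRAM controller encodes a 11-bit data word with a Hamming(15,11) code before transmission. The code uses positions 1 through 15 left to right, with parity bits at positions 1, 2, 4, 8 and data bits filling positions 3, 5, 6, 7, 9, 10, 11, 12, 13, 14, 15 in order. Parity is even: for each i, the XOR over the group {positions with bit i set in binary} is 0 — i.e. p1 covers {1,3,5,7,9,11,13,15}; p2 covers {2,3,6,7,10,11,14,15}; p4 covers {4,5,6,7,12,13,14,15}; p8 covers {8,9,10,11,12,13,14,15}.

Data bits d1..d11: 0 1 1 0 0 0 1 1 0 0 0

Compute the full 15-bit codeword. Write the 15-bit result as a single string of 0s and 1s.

Place data at non-parity positions: p1 p2 0 p4 1 1 0 p8 0 0 1 1 0 0 0
p1 (pos 1,3,5,7,9,11,13,15): XOR of data positions = 0⊕1⊕0⊕0⊕1⊕0⊕0 = 0
p2 (pos 2,3,6,7,10,11,14,15): XOR of data positions = 0⊕1⊕0⊕0⊕1⊕0⊕0 = 0
p4 (pos 4,5,6,7,12,13,14,15): XOR of data positions = 1⊕1⊕0⊕1⊕0⊕0⊕0 = 1
p8 (pos 8,9,10,11,12,13,14,15): XOR of data positions = 0⊕0⊕1⊕1⊕0⊕0⊕0 = 0
Codeword: 000111000011000

000111000011000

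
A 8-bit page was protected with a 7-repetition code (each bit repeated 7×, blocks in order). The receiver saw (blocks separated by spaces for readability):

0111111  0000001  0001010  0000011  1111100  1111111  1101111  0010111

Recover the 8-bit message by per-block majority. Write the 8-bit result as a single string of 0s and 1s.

10001111

Block 1 (0111111): 6 ones → 1
Block 2 (0000001): 1 one → 0
Block 3 (0001010): 2 ones → 0
Block 4 (0000011): 2 ones → 0
Block 5 (1111100): 5 ones → 1
Block 6 (1111111): 7 ones → 1
Block 7 (1101111): 6 ones → 1
Block 8 (0010111): 4 ones → 1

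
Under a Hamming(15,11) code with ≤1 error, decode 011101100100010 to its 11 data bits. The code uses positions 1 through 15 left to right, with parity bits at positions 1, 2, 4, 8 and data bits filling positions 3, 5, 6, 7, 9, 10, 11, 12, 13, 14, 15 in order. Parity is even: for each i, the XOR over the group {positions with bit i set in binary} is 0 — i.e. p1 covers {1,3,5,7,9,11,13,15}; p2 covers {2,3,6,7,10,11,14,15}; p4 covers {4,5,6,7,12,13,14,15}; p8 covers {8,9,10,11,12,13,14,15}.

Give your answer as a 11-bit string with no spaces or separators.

s1 (pos 1,3,5,7,9,11,13,15): 0⊕1⊕0⊕1⊕0⊕0⊕0⊕0 = 0
s2 (pos 2,3,6,7,10,11,14,15): 1⊕1⊕1⊕1⊕1⊕0⊕1⊕0 = 0
s4 (pos 4,5,6,7,12,13,14,15): 1⊕0⊕1⊕1⊕0⊕0⊕1⊕0 = 0
s8 (pos 8,9,10,11,12,13,14,15): 0⊕0⊕1⊕0⊕0⊕0⊕1⊕0 = 0
Syndrome s8…s1 = 0000 → no error.
Read data bits from positions 3,5,6,7,9,10,11,12,13,14,15: 10110100010

10110100010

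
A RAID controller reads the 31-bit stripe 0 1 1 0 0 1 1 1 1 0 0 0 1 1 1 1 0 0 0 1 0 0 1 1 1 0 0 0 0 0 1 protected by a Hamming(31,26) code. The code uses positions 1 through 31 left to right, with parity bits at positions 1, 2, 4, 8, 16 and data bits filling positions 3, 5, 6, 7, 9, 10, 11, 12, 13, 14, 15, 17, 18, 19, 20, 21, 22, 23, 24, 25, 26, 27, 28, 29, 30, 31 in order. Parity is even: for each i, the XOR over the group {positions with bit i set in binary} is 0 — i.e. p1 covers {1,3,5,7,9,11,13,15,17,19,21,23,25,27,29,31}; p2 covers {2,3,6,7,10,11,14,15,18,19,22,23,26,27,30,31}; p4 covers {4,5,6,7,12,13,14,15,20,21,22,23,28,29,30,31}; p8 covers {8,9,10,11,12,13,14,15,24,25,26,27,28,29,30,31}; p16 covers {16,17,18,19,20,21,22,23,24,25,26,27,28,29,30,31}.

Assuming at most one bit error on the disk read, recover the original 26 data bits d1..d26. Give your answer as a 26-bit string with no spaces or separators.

s1 (pos 1,3,5,7,9,11,13,15,17,19,21,23,25,27,29,31): 0⊕1⊕0⊕1⊕1⊕0⊕1⊕1⊕0⊕0⊕0⊕1⊕1⊕0⊕0⊕1 = 0
s2 (pos 2,3,6,7,10,11,14,15,18,19,22,23,26,27,30,31): 1⊕1⊕1⊕1⊕0⊕0⊕1⊕1⊕0⊕0⊕0⊕1⊕0⊕0⊕0⊕1 = 0
s4 (pos 4,5,6,7,12,13,14,15,20,21,22,23,28,29,30,31): 0⊕0⊕1⊕1⊕0⊕1⊕1⊕1⊕1⊕0⊕0⊕1⊕0⊕0⊕0⊕1 = 0
s8 (pos 8,9,10,11,12,13,14,15,24,25,26,27,28,29,30,31): 1⊕1⊕0⊕0⊕0⊕1⊕1⊕1⊕1⊕1⊕0⊕0⊕0⊕0⊕0⊕1 = 0
s16 (pos 16,17,18,19,20,21,22,23,24,25,26,27,28,29,30,31): 1⊕0⊕0⊕0⊕1⊕0⊕0⊕1⊕1⊕1⊕0⊕0⊕0⊕0⊕0⊕1 = 0
Syndrome s16…s1 = 00000 → no error.
Read data bits from positions 3,5,6,7,9,10,11,12,13,14,15,17,18,19,20,21,22,23,24,25,26,27,28,29,30,31: 10111000111000100111000001

10111000111000100111000001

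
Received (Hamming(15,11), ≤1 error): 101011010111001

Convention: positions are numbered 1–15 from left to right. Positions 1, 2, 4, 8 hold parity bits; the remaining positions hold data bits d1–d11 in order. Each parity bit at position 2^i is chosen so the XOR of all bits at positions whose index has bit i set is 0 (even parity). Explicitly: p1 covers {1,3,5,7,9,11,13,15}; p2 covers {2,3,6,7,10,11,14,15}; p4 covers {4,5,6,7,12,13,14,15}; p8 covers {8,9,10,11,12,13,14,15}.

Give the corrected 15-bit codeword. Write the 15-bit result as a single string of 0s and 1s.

s1 (pos 1,3,5,7,9,11,13,15): 1⊕1⊕1⊕0⊕0⊕1⊕0⊕1 = 1
s2 (pos 2,3,6,7,10,11,14,15): 0⊕1⊕1⊕0⊕1⊕1⊕0⊕1 = 1
s4 (pos 4,5,6,7,12,13,14,15): 0⊕1⊕1⊕0⊕1⊕0⊕0⊕1 = 0
s8 (pos 8,9,10,11,12,13,14,15): 1⊕0⊕1⊕1⊕1⊕0⊕0⊕1 = 1
Syndrome s8…s1 = 1011 → error at position 11.
Flip position 11: 101011010111001 → 101011010101001

101011010101001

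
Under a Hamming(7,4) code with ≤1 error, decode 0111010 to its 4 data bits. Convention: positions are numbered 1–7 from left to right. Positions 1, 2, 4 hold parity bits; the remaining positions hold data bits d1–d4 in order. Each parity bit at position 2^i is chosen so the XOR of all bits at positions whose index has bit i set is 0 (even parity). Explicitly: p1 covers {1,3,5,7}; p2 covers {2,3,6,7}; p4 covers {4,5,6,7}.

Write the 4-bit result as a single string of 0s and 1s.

s1 (pos 1,3,5,7): 0⊕1⊕0⊕0 = 1
s2 (pos 2,3,6,7): 1⊕1⊕1⊕0 = 1
s4 (pos 4,5,6,7): 1⊕0⊕1⊕0 = 0
Syndrome s4…s1 = 011 → error at position 3.
Flip position 3: 0111010 → 0101010
Read data bits from positions 3,5,6,7: 0010

0010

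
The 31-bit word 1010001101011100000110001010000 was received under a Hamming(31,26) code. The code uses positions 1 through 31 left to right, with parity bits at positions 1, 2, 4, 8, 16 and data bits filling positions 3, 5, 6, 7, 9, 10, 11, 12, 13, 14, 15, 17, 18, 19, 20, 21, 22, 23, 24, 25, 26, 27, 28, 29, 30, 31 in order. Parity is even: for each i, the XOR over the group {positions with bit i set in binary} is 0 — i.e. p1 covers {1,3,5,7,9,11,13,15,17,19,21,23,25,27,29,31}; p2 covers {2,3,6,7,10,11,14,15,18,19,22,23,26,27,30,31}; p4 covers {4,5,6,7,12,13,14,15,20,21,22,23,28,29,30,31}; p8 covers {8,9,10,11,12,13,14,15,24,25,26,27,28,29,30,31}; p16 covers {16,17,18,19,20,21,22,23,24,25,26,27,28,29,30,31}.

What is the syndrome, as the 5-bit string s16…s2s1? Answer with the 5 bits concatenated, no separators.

s1 (pos 1,3,5,7,9,11,13,15,17,19,21,23,25,27,29,31): 1⊕1⊕0⊕1⊕0⊕0⊕1⊕0⊕0⊕0⊕1⊕0⊕1⊕1⊕0⊕0 = 1
s2 (pos 2,3,6,7,10,11,14,15,18,19,22,23,26,27,30,31): 0⊕1⊕0⊕1⊕1⊕0⊕1⊕0⊕0⊕0⊕0⊕0⊕0⊕1⊕0⊕0 = 1
s4 (pos 4,5,6,7,12,13,14,15,20,21,22,23,28,29,30,31): 0⊕0⊕0⊕1⊕1⊕1⊕1⊕0⊕1⊕1⊕0⊕0⊕0⊕0⊕0⊕0 = 0
s8 (pos 8,9,10,11,12,13,14,15,24,25,26,27,28,29,30,31): 1⊕0⊕1⊕0⊕1⊕1⊕1⊕0⊕0⊕1⊕0⊕1⊕0⊕0⊕0⊕0 = 1
s16 (pos 16,17,18,19,20,21,22,23,24,25,26,27,28,29,30,31): 0⊕0⊕0⊕0⊕1⊕1⊕0⊕0⊕0⊕1⊕0⊕1⊕0⊕0⊕0⊕0 = 0
Syndrome s16…s1 = 01011 → error at position 11.

01011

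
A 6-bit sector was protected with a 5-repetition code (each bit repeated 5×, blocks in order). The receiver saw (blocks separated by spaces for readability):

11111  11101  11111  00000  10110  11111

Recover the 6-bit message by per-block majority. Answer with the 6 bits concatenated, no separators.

Block 1 (11111): 5 ones → 1
Block 2 (11101): 4 ones → 1
Block 3 (11111): 5 ones → 1
Block 4 (00000): 0 ones → 0
Block 5 (10110): 3 ones → 1
Block 6 (11111): 5 ones → 1

111011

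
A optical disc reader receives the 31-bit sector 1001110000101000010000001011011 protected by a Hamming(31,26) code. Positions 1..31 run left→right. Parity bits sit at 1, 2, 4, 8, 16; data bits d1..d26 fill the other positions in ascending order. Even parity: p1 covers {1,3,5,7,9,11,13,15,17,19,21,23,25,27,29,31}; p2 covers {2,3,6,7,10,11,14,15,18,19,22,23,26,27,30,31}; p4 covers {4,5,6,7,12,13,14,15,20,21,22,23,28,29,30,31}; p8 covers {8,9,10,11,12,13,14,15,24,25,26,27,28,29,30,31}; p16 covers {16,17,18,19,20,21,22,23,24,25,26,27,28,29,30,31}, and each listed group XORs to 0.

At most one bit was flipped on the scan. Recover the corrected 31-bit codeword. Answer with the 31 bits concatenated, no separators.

1001110000100000010000001011011

s1 (pos 1,3,5,7,9,11,13,15,17,19,21,23,25,27,29,31): 1⊕0⊕1⊕0⊕0⊕1⊕1⊕0⊕0⊕0⊕0⊕0⊕1⊕1⊕0⊕1 = 1
s2 (pos 2,3,6,7,10,11,14,15,18,19,22,23,26,27,30,31): 0⊕0⊕1⊕0⊕0⊕1⊕0⊕0⊕1⊕0⊕0⊕0⊕0⊕1⊕1⊕1 = 0
s4 (pos 4,5,6,7,12,13,14,15,20,21,22,23,28,29,30,31): 1⊕1⊕1⊕0⊕0⊕1⊕0⊕0⊕0⊕0⊕0⊕0⊕1⊕0⊕1⊕1 = 1
s8 (pos 8,9,10,11,12,13,14,15,24,25,26,27,28,29,30,31): 0⊕0⊕0⊕1⊕0⊕1⊕0⊕0⊕0⊕1⊕0⊕1⊕1⊕0⊕1⊕1 = 1
s16 (pos 16,17,18,19,20,21,22,23,24,25,26,27,28,29,30,31): 0⊕0⊕1⊕0⊕0⊕0⊕0⊕0⊕0⊕1⊕0⊕1⊕1⊕0⊕1⊕1 = 0
Syndrome s16…s1 = 01101 → error at position 13.
Flip position 13: 1001110000101000010000001011011 → 1001110000100000010000001011011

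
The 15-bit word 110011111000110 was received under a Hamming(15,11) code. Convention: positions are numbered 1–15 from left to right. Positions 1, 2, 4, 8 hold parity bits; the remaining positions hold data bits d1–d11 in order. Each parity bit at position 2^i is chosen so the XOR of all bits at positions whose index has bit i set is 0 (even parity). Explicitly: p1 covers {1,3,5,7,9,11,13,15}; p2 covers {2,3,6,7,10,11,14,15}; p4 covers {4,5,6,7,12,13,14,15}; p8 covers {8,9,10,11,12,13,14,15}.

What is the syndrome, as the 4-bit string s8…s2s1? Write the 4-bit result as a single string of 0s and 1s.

s1 (pos 1,3,5,7,9,11,13,15): 1⊕0⊕1⊕1⊕1⊕0⊕1⊕0 = 1
s2 (pos 2,3,6,7,10,11,14,15): 1⊕0⊕1⊕1⊕0⊕0⊕1⊕0 = 0
s4 (pos 4,5,6,7,12,13,14,15): 0⊕1⊕1⊕1⊕0⊕1⊕1⊕0 = 1
s8 (pos 8,9,10,11,12,13,14,15): 1⊕1⊕0⊕0⊕0⊕1⊕1⊕0 = 0
Syndrome s8…s1 = 0101 → error at position 5.

0101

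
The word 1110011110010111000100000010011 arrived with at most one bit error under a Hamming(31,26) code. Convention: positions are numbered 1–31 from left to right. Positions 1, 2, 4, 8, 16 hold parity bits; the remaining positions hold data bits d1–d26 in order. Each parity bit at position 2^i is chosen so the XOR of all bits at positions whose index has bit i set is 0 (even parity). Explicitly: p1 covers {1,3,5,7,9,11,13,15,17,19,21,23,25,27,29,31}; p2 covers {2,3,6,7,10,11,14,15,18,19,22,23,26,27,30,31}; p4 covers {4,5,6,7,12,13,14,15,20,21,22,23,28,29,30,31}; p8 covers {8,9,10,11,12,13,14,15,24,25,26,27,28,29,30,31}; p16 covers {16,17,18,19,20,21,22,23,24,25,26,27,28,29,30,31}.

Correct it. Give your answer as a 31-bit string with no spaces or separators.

s1 (pos 1,3,5,7,9,11,13,15,17,19,21,23,25,27,29,31): 1⊕1⊕0⊕1⊕1⊕0⊕0⊕1⊕0⊕0⊕0⊕0⊕0⊕1⊕0⊕1 = 1
s2 (pos 2,3,6,7,10,11,14,15,18,19,22,23,26,27,30,31): 1⊕1⊕1⊕1⊕0⊕0⊕1⊕1⊕0⊕0⊕0⊕0⊕0⊕1⊕1⊕1 = 1
s4 (pos 4,5,6,7,12,13,14,15,20,21,22,23,28,29,30,31): 0⊕0⊕1⊕1⊕1⊕0⊕1⊕1⊕1⊕0⊕0⊕0⊕0⊕0⊕1⊕1 = 0
s8 (pos 8,9,10,11,12,13,14,15,24,25,26,27,28,29,30,31): 1⊕1⊕0⊕0⊕1⊕0⊕1⊕1⊕0⊕0⊕0⊕1⊕0⊕0⊕1⊕1 = 0
s16 (pos 16,17,18,19,20,21,22,23,24,25,26,27,28,29,30,31): 1⊕0⊕0⊕0⊕1⊕0⊕0⊕0⊕0⊕0⊕0⊕1⊕0⊕0⊕1⊕1 = 1
Syndrome s16…s1 = 10011 → error at position 19.
Flip position 19: 1110011110010111000100000010011 → 1110011110010111001100000010011

1110011110010111001100000010011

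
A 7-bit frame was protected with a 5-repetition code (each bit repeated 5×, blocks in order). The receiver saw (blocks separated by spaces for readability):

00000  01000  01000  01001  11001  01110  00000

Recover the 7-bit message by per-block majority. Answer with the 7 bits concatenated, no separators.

0000110

Block 1 (00000): 0 ones → 0
Block 2 (01000): 1 one → 0
Block 3 (01000): 1 one → 0
Block 4 (01001): 2 ones → 0
Block 5 (11001): 3 ones → 1
Block 6 (01110): 3 ones → 1
Block 7 (00000): 0 ones → 0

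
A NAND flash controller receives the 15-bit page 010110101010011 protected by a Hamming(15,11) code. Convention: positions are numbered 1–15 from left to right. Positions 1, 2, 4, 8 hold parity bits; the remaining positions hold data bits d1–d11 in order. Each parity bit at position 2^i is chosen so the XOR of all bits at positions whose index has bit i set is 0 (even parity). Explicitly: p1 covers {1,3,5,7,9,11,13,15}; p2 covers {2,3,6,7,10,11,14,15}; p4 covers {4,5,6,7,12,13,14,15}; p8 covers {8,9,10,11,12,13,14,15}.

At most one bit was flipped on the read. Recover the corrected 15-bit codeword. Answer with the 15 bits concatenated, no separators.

s1 (pos 1,3,5,7,9,11,13,15): 0⊕0⊕1⊕1⊕1⊕1⊕0⊕1 = 1
s2 (pos 2,3,6,7,10,11,14,15): 1⊕0⊕0⊕1⊕0⊕1⊕1⊕1 = 1
s4 (pos 4,5,6,7,12,13,14,15): 1⊕1⊕0⊕1⊕0⊕0⊕1⊕1 = 1
s8 (pos 8,9,10,11,12,13,14,15): 0⊕1⊕0⊕1⊕0⊕0⊕1⊕1 = 0
Syndrome s8…s1 = 0111 → error at position 7.
Flip position 7: 010110101010011 → 010110001010011

010110001010011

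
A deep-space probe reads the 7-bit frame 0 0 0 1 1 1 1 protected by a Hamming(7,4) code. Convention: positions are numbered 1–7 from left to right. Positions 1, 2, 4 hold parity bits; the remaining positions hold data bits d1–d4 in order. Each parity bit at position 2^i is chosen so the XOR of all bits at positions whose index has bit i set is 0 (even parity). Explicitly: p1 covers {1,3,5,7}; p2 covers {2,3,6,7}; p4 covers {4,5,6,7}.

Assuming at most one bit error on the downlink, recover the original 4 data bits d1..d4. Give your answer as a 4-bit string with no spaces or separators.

s1 (pos 1,3,5,7): 0⊕0⊕1⊕1 = 0
s2 (pos 2,3,6,7): 0⊕0⊕1⊕1 = 0
s4 (pos 4,5,6,7): 1⊕1⊕1⊕1 = 0
Syndrome s4…s1 = 000 → no error.
Read data bits from positions 3,5,6,7: 0111

0111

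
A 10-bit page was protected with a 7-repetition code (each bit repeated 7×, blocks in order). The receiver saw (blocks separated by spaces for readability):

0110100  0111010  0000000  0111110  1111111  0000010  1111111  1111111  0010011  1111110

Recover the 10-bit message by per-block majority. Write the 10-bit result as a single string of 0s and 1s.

0101101101

Block 1 (0110100): 3 ones → 0
Block 2 (0111010): 4 ones → 1
Block 3 (0000000): 0 ones → 0
Block 4 (0111110): 5 ones → 1
Block 5 (1111111): 7 ones → 1
Block 6 (0000010): 1 one → 0
Block 7 (1111111): 7 ones → 1
Block 8 (1111111): 7 ones → 1
Block 9 (0010011): 3 ones → 0
Block 10 (1111110): 6 ones → 1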